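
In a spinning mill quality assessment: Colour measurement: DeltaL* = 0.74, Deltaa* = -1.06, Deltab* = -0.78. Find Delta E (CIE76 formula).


Formula: Delta E = sqrt(dL*^2 + da*^2 + db*^2)
Step 1: dL*^2 = 0.74^2 = 0.5476
Step 2: da*^2 = (-1.06)^2 = 1.1236
Step 3: db*^2 = (-0.78)^2 = 0.6084
Step 4: Sum = 0.5476 + 1.1236 + 0.6084 = 2.2796
Step 5: Delta E = sqrt(2.2796) = 1.51

1.51 Delta E


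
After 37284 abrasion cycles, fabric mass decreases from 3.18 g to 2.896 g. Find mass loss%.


Formula: Mass loss% = ((m_before - m_after) / m_before) * 100
Step 1: Mass loss = 3.18 - 2.896 = 0.284 g
Step 2: Ratio = 0.284 / 3.18 = 0.0893082
Step 3: Mass loss% = 0.0893082 * 100 = 8.93082% ≈ 8.93%

8.93%


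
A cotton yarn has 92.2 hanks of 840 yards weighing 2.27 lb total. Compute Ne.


Formula: Ne = hanks / mass_lb
Substituting: Ne = 92.2 / 2.27
Ne = 40.6

40.6 Ne


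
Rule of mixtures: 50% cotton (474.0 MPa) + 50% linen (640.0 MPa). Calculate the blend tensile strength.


Formula: Blend property = (fraction_A * property_A) + (fraction_B * property_B)
Step 1: Contribution A = 50/100 * 474.0 MPa = 237.0 MPa
Step 2: Contribution B = 50/100 * 640.0 MPa = 320.0 MPa
Step 3: Blend tensile strength = 237.0 + 320.0 = 557.0 MPa

557.0 MPa


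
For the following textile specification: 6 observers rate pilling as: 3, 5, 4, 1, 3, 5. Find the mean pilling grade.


Formula: Mean = sum / count
Sum = 3 + 5 + 4 + 1 + 3 + 5 = 21
Mean = 21 / 6 = 3.5

3.5


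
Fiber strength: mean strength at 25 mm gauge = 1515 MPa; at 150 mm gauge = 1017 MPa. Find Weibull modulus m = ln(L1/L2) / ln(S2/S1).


Formula: m = ln(L1/L2) / ln(S2/S1)
Step 1: ln(L1/L2) = ln(25/150) = -1.79176
Step 2: S2/S1 = 1017/1515 = 0.67129
Step 3: ln(S2/S1) = ln(0.67129) = -0.39855
Step 4: m = -1.79176 / -0.39855 = 4.50

4.50 (Weibull m)


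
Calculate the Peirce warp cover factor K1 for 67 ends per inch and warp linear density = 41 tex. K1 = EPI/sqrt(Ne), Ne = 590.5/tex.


Formula: K1 = EPI / sqrt(Ne), with Ne = 590.5 / tex_warp
Step 1: Ne = 590.5 / 41 = 14.402
Step 2: sqrt(Ne) = sqrt(14.402) = 3.795
Step 3: K1 = 67 / 3.795 = 17.7

17.7


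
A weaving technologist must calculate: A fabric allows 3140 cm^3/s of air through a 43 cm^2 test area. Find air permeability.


Formula: Air Permeability = Airflow / Test Area
AP = 3140 cm^3/s / 43 cm^2
AP = 73.0 cm^3/s/cm^2

73.0 cm^3/s/cm^2


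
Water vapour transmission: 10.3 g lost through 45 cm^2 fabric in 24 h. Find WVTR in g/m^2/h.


Formula: WVTR = mass_loss / (area * time)
Step 1: Convert area: 45 cm^2 = 0.0045 m^2
Step 2: WVTR = 10.3 g / (0.0045 m^2 * 24 h)
Step 3: WVTR = 10.3 / 0.108 = 95.4 g/m^2/h

95.4 g/m^2/h


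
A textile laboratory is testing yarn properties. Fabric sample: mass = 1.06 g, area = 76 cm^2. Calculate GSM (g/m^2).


Formula: GSM = mass_g / area_m2
Step 1: Convert area: 76 cm^2 = 76 / 10000 = 0.0076 m^2
Step 2: GSM = 1.06 g / 0.0076 m^2 = 139.5 g/m^2

139.5 g/m^2


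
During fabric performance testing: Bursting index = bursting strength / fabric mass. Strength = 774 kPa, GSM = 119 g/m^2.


Formula: Bursting Index = Bursting Strength / Fabric GSM
BI = 774 kPa / 119 g/m^2
BI = 6.504 kPa/(g/m^2)

6.504 kPa/(g/m^2)


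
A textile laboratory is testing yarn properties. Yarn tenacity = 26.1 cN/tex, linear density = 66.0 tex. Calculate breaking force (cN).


Formula: Breaking force = Tenacity * Linear density
F = 26.1 cN/tex * 66.0 tex
F = 1722.60 cN

1722.60 cN


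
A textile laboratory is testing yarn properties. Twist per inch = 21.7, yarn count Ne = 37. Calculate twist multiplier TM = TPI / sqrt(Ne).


Formula: TM = TPI / sqrt(Ne)
Step 1: sqrt(Ne) = sqrt(37) = 6.0828
Step 2: TM = 21.7 / 6.0828 = 3.57

3.57 TM


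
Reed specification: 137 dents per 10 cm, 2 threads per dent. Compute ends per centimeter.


Formula: EPC = (dents per 10 cm * ends per dent) / 10
Step 1: Total ends per 10 cm = 137 * 2 = 274
Step 2: EPC = 274 / 10 = 27.4 ends/cm

27.4 ends/cm


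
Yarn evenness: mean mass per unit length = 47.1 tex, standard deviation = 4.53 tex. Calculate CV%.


Formula: CV% = (standard deviation / mean) * 100
Step 1: Ratio = 4.53 / 47.1 = 0.096178
Step 2: CV% = 0.096178 * 100 = 9.6178% ≈ 9.6%

9.6%


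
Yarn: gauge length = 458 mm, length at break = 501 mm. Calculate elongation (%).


Formula: Elongation (%) = ((L_break - L0) / L0) * 100
Step 1: Extension = 501 - 458 = 43 mm
Step 2: Elongation = (43 / 458) * 100
Step 3: Elongation = 0.093886 * 100 = 9.3886% ≈ 9.4%

9.4%


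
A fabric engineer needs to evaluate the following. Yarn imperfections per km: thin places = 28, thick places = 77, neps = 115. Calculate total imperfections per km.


Formula: Total = thin places + thick places + neps
Total = 28 + 77 + 115
Total = 220 imperfections/km

220 imperfections/km


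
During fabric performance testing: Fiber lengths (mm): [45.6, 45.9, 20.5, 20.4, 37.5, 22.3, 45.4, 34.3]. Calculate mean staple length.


Formula: Mean = sum of lengths / count
Sum = 45.6 + 45.9 + 20.5 + 20.4 + 37.5 + 22.3 + 45.4 + 34.3
Sum = 271.9 mm
Mean = 271.9 / 8 = 33.99 mm

33.99 mm


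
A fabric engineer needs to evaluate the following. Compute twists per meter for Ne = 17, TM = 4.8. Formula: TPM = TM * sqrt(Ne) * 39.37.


Formula: TPM = TM * sqrt(Ne) * 39.37
Step 1: sqrt(Ne) = sqrt(17) = 4.1231
Step 2: TM * sqrt(Ne) = 4.8 * 4.1231 = 19.7909
Step 3: TPM = 19.7909 * 39.37 = 779 twists/m

779 twists/m


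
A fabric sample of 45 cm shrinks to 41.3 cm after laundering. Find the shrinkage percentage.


Formula: Shrinkage% = ((L_before - L_after) / L_before) * 100
Step 1: Shrinkage = 45 - 41.3 = 3.7 cm
Step 2: Shrinkage% = (3.7 / 45) * 100
Step 3: Shrinkage% = 0.082222 * 100 = 8.2222% ≈ 8.2%

8.2%


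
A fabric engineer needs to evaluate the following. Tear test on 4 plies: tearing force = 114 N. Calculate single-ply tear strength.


Formula: Per-ply strength = Total force / Number of plies
Per-ply = 114 N / 4
Per-ply = 28.5 N

28.5 N


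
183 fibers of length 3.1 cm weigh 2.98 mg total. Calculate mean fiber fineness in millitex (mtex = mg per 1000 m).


Formula: fineness (mtex) = mass (mg) / total length (km) = (mass_mg / total_length_m) * 1000
Step 1: Convert fiber length: 3.1 cm = 0.031 m
Step 2: Total fiber length = 183 * 0.031 = 5.673 m
Step 3: Linear density = 2.98 mg / 5.673 m = 0.5253 mg/m
Step 4: fineness = 0.5253 * 1000 = 525.3 mtex

525.3 mtex


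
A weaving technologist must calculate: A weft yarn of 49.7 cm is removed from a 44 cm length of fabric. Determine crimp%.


Formula: Crimp% = ((L_yarn - L_fabric) / L_fabric) * 100
Step 1: Extension = 49.7 - 44 = 5.7 cm
Step 2: Crimp% = (5.7 / 44) * 100
Step 3: Crimp% = 0.129545 * 100 = 12.9545% ≈ 13.0%

13.0%


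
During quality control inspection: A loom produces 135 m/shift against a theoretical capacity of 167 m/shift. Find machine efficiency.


Formula: Efficiency% = (Actual output / Theoretical output) * 100
Efficiency% = (135 / 167) * 100
Efficiency% = 0.808383 * 100 = 80.8383% ≈ 80.8%

80.8%


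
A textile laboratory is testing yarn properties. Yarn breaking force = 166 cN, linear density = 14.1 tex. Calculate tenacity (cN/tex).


Formula: Tenacity = Breaking force / Linear density
Tenacity = 166 cN / 14.1 tex
Tenacity = 11.77 cN/tex

11.77 cN/tex


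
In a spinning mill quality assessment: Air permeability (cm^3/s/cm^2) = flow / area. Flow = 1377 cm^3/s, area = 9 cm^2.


Formula: Air Permeability = Airflow / Test Area
AP = 1377 cm^3/s / 9 cm^2
AP = 153.0 cm^3/s/cm^2

153.0 cm^3/s/cm^2


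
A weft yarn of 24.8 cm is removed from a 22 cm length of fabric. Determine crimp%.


Formula: Crimp% = ((L_yarn - L_fabric) / L_fabric) * 100
Step 1: Extension = 24.8 - 22 = 2.8 cm
Step 2: Crimp% = (2.8 / 22) * 100
Step 3: Crimp% = 0.127273 * 100 = 12.7273% ≈ 12.7%

12.7%


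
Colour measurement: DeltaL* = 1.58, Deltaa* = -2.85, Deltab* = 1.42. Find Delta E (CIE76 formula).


Formula: Delta E = sqrt(dL*^2 + da*^2 + db*^2)
Step 1: dL*^2 = 1.58^2 = 2.4964
Step 2: da*^2 = (-2.85)^2 = 8.1225
Step 3: db*^2 = 1.42^2 = 2.0164
Step 4: Sum = 2.4964 + 8.1225 + 2.0164 = 12.6353
Step 5: Delta E = sqrt(12.6353) = 3.55

3.55 Delta E


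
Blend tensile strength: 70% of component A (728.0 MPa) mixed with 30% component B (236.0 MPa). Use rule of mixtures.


Formula: Blend property = (fraction_A * property_A) + (fraction_B * property_B)
Step 1: Contribution A = 70/100 * 728.0 MPa = 509.6 MPa
Step 2: Contribution B = 30/100 * 236.0 MPa = 70.8 MPa
Step 3: Blend tensile strength = 509.6 + 70.8 = 580.4 MPa

580.4 MPa


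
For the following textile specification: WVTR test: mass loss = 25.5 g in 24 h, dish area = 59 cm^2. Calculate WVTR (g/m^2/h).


Formula: WVTR = mass_loss / (area * time)
Step 1: Convert area: 59 cm^2 = 0.0059 m^2
Step 2: WVTR = 25.5 g / (0.0059 m^2 * 24 h)
Step 3: WVTR = 25.5 / 0.1416 = 180.1 g/m^2/h

180.1 g/m^2/h


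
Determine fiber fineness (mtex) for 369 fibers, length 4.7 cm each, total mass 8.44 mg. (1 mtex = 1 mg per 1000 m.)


Formula: fineness (mtex) = mass (mg) / total length (km) = (mass_mg / total_length_m) * 1000
Step 1: Convert fiber length: 4.7 cm = 0.047 m
Step 2: Total fiber length = 369 * 0.047 = 17.343 m
Step 3: Linear density = 8.44 mg / 17.343 m = 0.4867 mg/m
Step 4: fineness = 0.4867 * 1000 = 486.7 mtex

486.7 mtex


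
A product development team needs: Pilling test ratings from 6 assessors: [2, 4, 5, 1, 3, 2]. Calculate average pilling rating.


Formula: Mean = sum / count
Sum = 2 + 4 + 5 + 1 + 3 + 2 = 17
Mean = 17 / 6 = 2.8

2.8


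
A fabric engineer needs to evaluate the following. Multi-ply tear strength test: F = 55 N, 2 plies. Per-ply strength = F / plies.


Formula: Per-ply strength = Total force / Number of plies
Per-ply = 55 N / 2
Per-ply = 27.5 N

27.5 N


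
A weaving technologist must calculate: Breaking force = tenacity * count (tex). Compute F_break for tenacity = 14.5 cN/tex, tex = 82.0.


Formula: Breaking force = Tenacity * Linear density
F = 14.5 cN/tex * 82.0 tex
F = 1189.00 cN

1189.00 cN


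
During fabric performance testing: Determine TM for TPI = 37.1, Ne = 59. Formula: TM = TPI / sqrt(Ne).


Formula: TM = TPI / sqrt(Ne)
Step 1: sqrt(Ne) = sqrt(59) = 7.6811
Step 2: TM = 37.1 / 7.6811 = 4.83

4.83 TM


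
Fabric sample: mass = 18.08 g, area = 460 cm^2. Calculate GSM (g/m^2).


Formula: GSM = mass_g / area_m2
Step 1: Convert area: 460 cm^2 = 460 / 10000 = 0.046 m^2
Step 2: GSM = 18.08 g / 0.046 m^2 = 393.0 g/m^2

393.0 g/m^2


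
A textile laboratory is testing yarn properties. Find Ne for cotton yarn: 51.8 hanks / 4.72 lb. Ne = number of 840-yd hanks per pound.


Formula: Ne = hanks / mass_lb
Substituting: Ne = 51.8 / 4.72
Ne = 11.0

11.0 Ne


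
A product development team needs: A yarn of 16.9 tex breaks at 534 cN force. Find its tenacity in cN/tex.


Formula: Tenacity = Breaking force / Linear density
Tenacity = 534 cN / 16.9 tex
Tenacity = 31.60 cN/tex

31.60 cN/tex


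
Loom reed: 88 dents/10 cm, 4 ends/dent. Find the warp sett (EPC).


Formula: EPC = (dents per 10 cm * ends per dent) / 10
Step 1: Total ends per 10 cm = 88 * 4 = 352
Step 2: EPC = 352 / 10 = 35.2 ends/cm

35.2 ends/cm


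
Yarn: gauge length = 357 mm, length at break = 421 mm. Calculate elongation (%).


Formula: Elongation (%) = ((L_break - L0) / L0) * 100
Step 1: Extension = 421 - 357 = 64 mm
Step 2: Elongation = (64 / 357) * 100
Step 3: Elongation = 0.179272 * 100 = 17.9272% ≈ 17.9%

17.9%


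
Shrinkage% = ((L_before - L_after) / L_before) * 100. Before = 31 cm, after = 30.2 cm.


Formula: Shrinkage% = ((L_before - L_after) / L_before) * 100
Step 1: Shrinkage = 31 - 30.2 = 0.8 cm
Step 2: Shrinkage% = (0.8 / 31) * 100
Step 3: Shrinkage% = 0.025806 * 100 = 2.5806% ≈ 2.6%

2.6%


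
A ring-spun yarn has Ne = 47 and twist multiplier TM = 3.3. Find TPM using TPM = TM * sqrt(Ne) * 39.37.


Formula: TPM = TM * sqrt(Ne) * 39.37
Step 1: sqrt(Ne) = sqrt(47) = 6.8557
Step 2: TM * sqrt(Ne) = 3.3 * 6.8557 = 22.6238
Step 3: TPM = 22.6238 * 39.37 = 891 twists/m

891 twists/m


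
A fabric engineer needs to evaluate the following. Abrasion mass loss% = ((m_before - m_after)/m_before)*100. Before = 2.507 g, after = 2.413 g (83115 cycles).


Formula: Mass loss% = ((m_before - m_after) / m_before) * 100
Step 1: Mass loss = 2.507 - 2.413 = 0.094 g
Step 2: Ratio = 0.094 / 2.507 = 0.037495
Step 3: Mass loss% = 0.037495 * 100 = 3.7495% ≈ 3.75%

3.75%


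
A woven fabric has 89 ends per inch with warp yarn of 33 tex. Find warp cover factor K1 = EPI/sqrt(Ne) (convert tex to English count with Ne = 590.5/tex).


Formula: K1 = EPI / sqrt(Ne), with Ne = 590.5 / tex_warp
Step 1: Ne = 590.5 / 33 = 17.894
Step 2: sqrt(Ne) = sqrt(17.894) = 4.2301
Step 3: K1 = 89 / 4.2301 = 21.0

21.0


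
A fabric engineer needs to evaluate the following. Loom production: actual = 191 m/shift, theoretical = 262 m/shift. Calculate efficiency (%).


Formula: Efficiency% = (Actual output / Theoretical output) * 100
Efficiency% = (191 / 262) * 100
Efficiency% = 0.729008 * 100 = 72.9008% ≈ 72.9%

72.9%


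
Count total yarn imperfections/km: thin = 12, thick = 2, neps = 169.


Formula: Total = thin places + thick places + neps
Total = 12 + 2 + 169
Total = 183 imperfections/km

183 imperfections/km


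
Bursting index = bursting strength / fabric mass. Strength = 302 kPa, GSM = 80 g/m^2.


Formula: Bursting Index = Bursting Strength / Fabric GSM
BI = 302 kPa / 80 g/m^2
BI = 3.775 kPa/(g/m^2)

3.775 kPa/(g/m^2)


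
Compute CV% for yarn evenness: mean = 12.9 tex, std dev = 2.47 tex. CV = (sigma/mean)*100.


Formula: CV% = (standard deviation / mean) * 100
Step 1: Ratio = 2.47 / 12.9 = 0.191473
Step 2: CV% = 0.191473 * 100 = 19.1473% ≈ 19.1%

19.1%


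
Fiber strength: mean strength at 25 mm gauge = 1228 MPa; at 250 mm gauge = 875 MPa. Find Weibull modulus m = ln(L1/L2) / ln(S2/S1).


Formula: m = ln(L1/L2) / ln(S2/S1)
Step 1: ln(L1/L2) = ln(25/250) = -2.30259
Step 2: S2/S1 = 875/1228 = 0.71254
Step 3: ln(S2/S1) = ln(0.71254) = -0.33892
Step 4: m = -2.30259 / -0.33892 = 6.79

6.79 (Weibull m)


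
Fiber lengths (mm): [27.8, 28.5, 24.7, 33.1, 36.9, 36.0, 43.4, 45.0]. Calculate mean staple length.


Formula: Mean = sum of lengths / count
Sum = 27.8 + 28.5 + 24.7 + 33.1 + 36.9 + 36.0 + 43.4 + 45.0
Sum = 275.4 mm
Mean = 275.4 / 8 = 34.43 mm

34.43 mm


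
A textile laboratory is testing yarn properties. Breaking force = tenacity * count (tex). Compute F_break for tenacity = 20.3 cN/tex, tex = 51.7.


Formula: Breaking force = Tenacity * Linear density
F = 20.3 cN/tex * 51.7 tex
F = 1049.51 cN

1049.51 cN


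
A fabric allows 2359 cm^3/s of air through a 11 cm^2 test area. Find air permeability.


Formula: Air Permeability = Airflow / Test Area
AP = 2359 cm^3/s / 11 cm^2
AP = 214.5 cm^3/s/cm^2

214.5 cm^3/s/cm^2


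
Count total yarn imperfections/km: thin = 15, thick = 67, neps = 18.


Formula: Total = thin places + thick places + neps
Total = 15 + 67 + 18
Total = 100 imperfections/km

100 imperfections/km


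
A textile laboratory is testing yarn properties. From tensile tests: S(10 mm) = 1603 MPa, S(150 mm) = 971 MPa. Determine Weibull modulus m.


Formula: m = ln(L1/L2) / ln(S2/S1)
Step 1: ln(L1/L2) = ln(10/150) = -2.70805
Step 2: S2/S1 = 971/1603 = 0.60574
Step 3: ln(S2/S1) = ln(0.60574) = -0.50130
Step 4: m = -2.70805 / -0.50130 = 5.40

5.40 (Weibull m)


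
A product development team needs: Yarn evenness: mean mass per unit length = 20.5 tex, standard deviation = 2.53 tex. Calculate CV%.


Formula: CV% = (standard deviation / mean) * 100
Step 1: Ratio = 2.53 / 20.5 = 0.123415
Step 2: CV% = 0.123415 * 100 = 12.3415% ≈ 12.3%

12.3%


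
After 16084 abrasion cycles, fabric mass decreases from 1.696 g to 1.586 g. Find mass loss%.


Formula: Mass loss% = ((m_before - m_after) / m_before) * 100
Step 1: Mass loss = 1.696 - 1.586 = 0.11 g
Step 2: Ratio = 0.11 / 1.696 = 0.0648585
Step 3: Mass loss% = 0.0648585 * 100 = 6.48585% ≈ 6.49%

6.49%


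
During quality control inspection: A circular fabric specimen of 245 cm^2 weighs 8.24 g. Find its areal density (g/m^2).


Formula: GSM = mass_g / area_m2
Step 1: Convert area: 245 cm^2 = 245 / 10000 = 0.0245 m^2
Step 2: GSM = 8.24 g / 0.0245 m^2 = 336.3 g/m^2

336.3 g/m^2


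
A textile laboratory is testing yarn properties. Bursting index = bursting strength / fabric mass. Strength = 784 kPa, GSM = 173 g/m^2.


Formula: Bursting Index = Bursting Strength / Fabric GSM
BI = 784 kPa / 173 g/m^2
BI = 4.532 kPa/(g/m^2)

4.532 kPa/(g/m^2)


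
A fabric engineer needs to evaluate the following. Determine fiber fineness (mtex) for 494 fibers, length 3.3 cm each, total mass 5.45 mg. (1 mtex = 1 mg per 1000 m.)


Formula: fineness (mtex) = mass (mg) / total length (km) = (mass_mg / total_length_m) * 1000
Step 1: Convert fiber length: 3.3 cm = 0.033 m
Step 2: Total fiber length = 494 * 0.033 = 16.302 m
Step 3: Linear density = 5.45 mg / 16.302 m = 0.3343 mg/m
Step 4: fineness = 0.3343 * 1000 = 334.3 mtex

334.3 mtex


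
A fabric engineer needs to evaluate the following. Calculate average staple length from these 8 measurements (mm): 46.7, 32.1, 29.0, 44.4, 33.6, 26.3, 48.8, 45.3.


Formula: Mean = sum of lengths / count
Sum = 46.7 + 32.1 + 29.0 + 44.4 + 33.6 + 26.3 + 48.8 + 45.3
Sum = 306.2 mm
Mean = 306.2 / 8 = 38.28 mm

38.28 mm


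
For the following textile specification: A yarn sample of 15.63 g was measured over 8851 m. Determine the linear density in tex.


Formula: Tex = (mass_g / length_m) * 1000
Substituting: Tex = (15.63 / 8851) * 1000
Intermediate: 15.63 / 8851 = 0.0017659 g/m
Tex = 0.0017659 * 1000 = 1.77 tex

1.77 tex


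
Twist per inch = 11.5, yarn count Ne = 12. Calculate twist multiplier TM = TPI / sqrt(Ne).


Formula: TM = TPI / sqrt(Ne)
Step 1: sqrt(Ne) = sqrt(12) = 3.4641
Step 2: TM = 11.5 / 3.4641 = 3.32

3.32 TM


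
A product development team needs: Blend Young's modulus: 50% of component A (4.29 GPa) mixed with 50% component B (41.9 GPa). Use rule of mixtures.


Formula: Blend property = (fraction_A * property_A) + (fraction_B * property_B)
Step 1: Contribution A = 50/100 * 4.29 GPa = 2.145 GPa
Step 2: Contribution B = 50/100 * 41.9 GPa = 20.95 GPa
Step 3: Blend Young's modulus = 2.145 + 20.95 = 23.095 GPa

23.095 GPa


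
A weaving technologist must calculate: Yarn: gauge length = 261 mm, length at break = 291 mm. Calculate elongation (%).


Formula: Elongation (%) = ((L_break - L0) / L0) * 100
Step 1: Extension = 291 - 261 = 30 mm
Step 2: Elongation = (30 / 261) * 100
Step 3: Elongation = 0.114943 * 100 = 11.4943% ≈ 11.5%

11.5%


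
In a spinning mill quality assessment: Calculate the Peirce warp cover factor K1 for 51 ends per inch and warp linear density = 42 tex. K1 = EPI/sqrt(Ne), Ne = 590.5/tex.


Formula: K1 = EPI / sqrt(Ne), with Ne = 590.5 / tex_warp
Step 1: Ne = 590.5 / 42 = 14.06
Step 2: sqrt(Ne) = sqrt(14.06) = 3.7497
Step 3: K1 = 51 / 3.7497 = 13.6

13.6


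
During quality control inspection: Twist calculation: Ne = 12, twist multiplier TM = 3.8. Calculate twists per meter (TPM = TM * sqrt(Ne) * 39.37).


Formula: TPM = TM * sqrt(Ne) * 39.37
Step 1: sqrt(Ne) = sqrt(12) = 3.4641
Step 2: TM * sqrt(Ne) = 3.8 * 3.4641 = 13.1636
Step 3: TPM = 13.1636 * 39.37 = 518 twists/m

518 twists/m


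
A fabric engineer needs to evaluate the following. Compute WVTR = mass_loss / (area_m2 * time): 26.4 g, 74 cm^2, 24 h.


Formula: WVTR = mass_loss / (area * time)
Step 1: Convert area: 74 cm^2 = 0.0074 m^2
Step 2: WVTR = 26.4 g / (0.0074 m^2 * 24 h)
Step 3: WVTR = 26.4 / 0.1776 = 148.6 g/m^2/h

148.6 g/m^2/h


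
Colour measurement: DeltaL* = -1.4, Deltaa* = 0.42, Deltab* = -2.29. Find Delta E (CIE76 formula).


Formula: Delta E = sqrt(dL*^2 + da*^2 + db*^2)
Step 1: dL*^2 = (-1.4)^2 = 1.96
Step 2: da*^2 = 0.42^2 = 0.1764
Step 3: db*^2 = (-2.29)^2 = 5.2441
Step 4: Sum = 1.96 + 0.1764 + 5.2441 = 7.3805
Step 5: Delta E = sqrt(7.3805) = 2.72

2.72 Delta E


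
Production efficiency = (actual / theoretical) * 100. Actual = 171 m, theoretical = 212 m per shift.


Formula: Efficiency% = (Actual output / Theoretical output) * 100
Efficiency% = (171 / 212) * 100
Efficiency% = 0.806604 * 100 = 80.6604% ≈ 80.7%

80.7%


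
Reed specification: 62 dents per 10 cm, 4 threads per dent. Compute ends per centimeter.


Formula: EPC = (dents per 10 cm * ends per dent) / 10
Step 1: Total ends per 10 cm = 62 * 4 = 248
Step 2: EPC = 248 / 10 = 24.8 ends/cm

24.8 ends/cm


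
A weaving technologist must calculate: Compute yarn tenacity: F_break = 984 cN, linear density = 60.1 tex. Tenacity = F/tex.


Formula: Tenacity = Breaking force / Linear density
Tenacity = 984 cN / 60.1 tex
Tenacity = 16.37 cN/tex

16.37 cN/tex


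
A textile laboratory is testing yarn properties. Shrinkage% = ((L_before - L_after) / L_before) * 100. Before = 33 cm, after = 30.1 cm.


Formula: Shrinkage% = ((L_before - L_after) / L_before) * 100
Step 1: Shrinkage = 33 - 30.1 = 2.9 cm
Step 2: Shrinkage% = (2.9 / 33) * 100
Step 3: Shrinkage% = 0.087879 * 100 = 8.7879% ≈ 8.8%

8.8%


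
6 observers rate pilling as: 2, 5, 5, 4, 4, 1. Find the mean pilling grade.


Formula: Mean = sum / count
Sum = 2 + 5 + 5 + 4 + 4 + 1 = 21
Mean = 21 / 6 = 3.5

3.5


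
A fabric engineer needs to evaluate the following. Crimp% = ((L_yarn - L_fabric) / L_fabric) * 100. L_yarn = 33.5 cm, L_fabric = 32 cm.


Formula: Crimp% = ((L_yarn - L_fabric) / L_fabric) * 100
Step 1: Extension = 33.5 - 32 = 1.5 cm
Step 2: Crimp% = (1.5 / 32) * 100
Step 3: Crimp% = 0.046875 * 100 = 4.6875% ≈ 4.7%

4.7%


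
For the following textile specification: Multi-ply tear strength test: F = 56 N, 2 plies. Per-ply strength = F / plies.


Formula: Per-ply strength = Total force / Number of plies
Per-ply = 56 N / 2
Per-ply = 28 N

28 N


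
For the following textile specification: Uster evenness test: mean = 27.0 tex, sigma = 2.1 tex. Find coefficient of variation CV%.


Formula: CV% = (standard deviation / mean) * 100
Step 1: Ratio = 2.1 / 27.0 = 0.077778
Step 2: CV% = 0.077778 * 100 = 7.7778% ≈ 7.8%

7.8%


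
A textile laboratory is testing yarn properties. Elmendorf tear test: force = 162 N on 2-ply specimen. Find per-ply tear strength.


Formula: Per-ply strength = Total force / Number of plies
Per-ply = 162 N / 2
Per-ply = 81 N

81 N


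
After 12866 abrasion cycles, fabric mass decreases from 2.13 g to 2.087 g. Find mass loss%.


Formula: Mass loss% = ((m_before - m_after) / m_before) * 100
Step 1: Mass loss = 2.13 - 2.087 = 0.043 g
Step 2: Ratio = 0.043 / 2.13 = 0.0201878
Step 3: Mass loss% = 0.0201878 * 100 = 2.01878% ≈ 2.02%

2.02%


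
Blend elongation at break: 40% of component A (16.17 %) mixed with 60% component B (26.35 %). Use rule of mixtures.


Formula: Blend property = (fraction_A * property_A) + (fraction_B * property_B)
Step 1: Contribution A = 40/100 * 16.17 % = 6.468 %
Step 2: Contribution B = 60/100 * 26.35 % = 15.81 %
Step 3: Blend elongation at break = 6.468 + 15.81 = 22.278 %

22.278 %


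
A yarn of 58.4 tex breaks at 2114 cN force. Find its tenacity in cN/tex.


Formula: Tenacity = Breaking force / Linear density
Tenacity = 2114 cN / 58.4 tex
Tenacity = 36.20 cN/tex

36.20 cN/tex


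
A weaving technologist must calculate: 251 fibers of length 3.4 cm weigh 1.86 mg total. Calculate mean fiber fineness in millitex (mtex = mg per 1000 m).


Formula: fineness (mtex) = mass (mg) / total length (km) = (mass_mg / total_length_m) * 1000
Step 1: Convert fiber length: 3.4 cm = 0.034 m
Step 2: Total fiber length = 251 * 0.034 = 8.534 m
Step 3: Linear density = 1.86 mg / 8.534 m = 0.2180 mg/m
Step 4: fineness = 0.2180 * 1000 = 218.0 mtex

218.0 mtex


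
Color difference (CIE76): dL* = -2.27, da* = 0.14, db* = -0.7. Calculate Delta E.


Formula: Delta E = sqrt(dL*^2 + da*^2 + db*^2)
Step 1: dL*^2 = (-2.27)^2 = 5.1529
Step 2: da*^2 = 0.14^2 = 0.0196
Step 3: db*^2 = (-0.7)^2 = 0.49
Step 4: Sum = 5.1529 + 0.0196 + 0.49 = 5.6625
Step 5: Delta E = sqrt(5.6625) = 2.38

2.38 Delta E


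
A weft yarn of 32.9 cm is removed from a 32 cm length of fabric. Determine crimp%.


Formula: Crimp% = ((L_yarn - L_fabric) / L_fabric) * 100
Step 1: Extension = 32.9 - 32 = 0.9 cm
Step 2: Crimp% = (0.9 / 32) * 100
Step 3: Crimp% = 0.028125 * 100 = 2.8125% ≈ 2.8%

2.8%


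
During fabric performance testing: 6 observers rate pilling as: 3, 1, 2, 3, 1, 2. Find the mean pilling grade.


Formula: Mean = sum / count
Sum = 3 + 1 + 2 + 3 + 1 + 2 = 12
Mean = 12 / 6 = 2.0

2.0


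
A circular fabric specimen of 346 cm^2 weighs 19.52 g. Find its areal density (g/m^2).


Formula: GSM = mass_g / area_m2
Step 1: Convert area: 346 cm^2 = 346 / 10000 = 0.0346 m^2
Step 2: GSM = 19.52 g / 0.0346 m^2 = 564.2 g/m^2

564.2 g/m^2


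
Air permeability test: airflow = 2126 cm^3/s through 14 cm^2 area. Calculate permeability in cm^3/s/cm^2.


Formula: Air Permeability = Airflow / Test Area
AP = 2126 cm^3/s / 14 cm^2
AP = 151.9 cm^3/s/cm^2

151.9 cm^3/s/cm^2


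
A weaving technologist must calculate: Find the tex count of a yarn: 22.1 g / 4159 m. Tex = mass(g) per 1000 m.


Formula: Tex = (mass_g / length_m) * 1000
Substituting: Tex = (22.1 / 4159) * 1000
Intermediate: 22.1 / 4159 = 0.00531378 g/m
Tex = 0.00531378 * 1000 = 5.31 tex

5.31 tex


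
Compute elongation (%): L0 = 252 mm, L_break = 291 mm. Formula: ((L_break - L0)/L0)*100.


Formula: Elongation (%) = ((L_break - L0) / L0) * 100
Step 1: Extension = 291 - 252 = 39 mm
Step 2: Elongation = (39 / 252) * 100
Step 3: Elongation = 0.154762 * 100 = 15.4762% ≈ 15.5%

15.5%


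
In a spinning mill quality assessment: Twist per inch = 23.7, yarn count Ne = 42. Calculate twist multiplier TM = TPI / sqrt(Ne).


Formula: TM = TPI / sqrt(Ne)
Step 1: sqrt(Ne) = sqrt(42) = 6.4807
Step 2: TM = 23.7 / 6.4807 = 3.66

3.66 TM


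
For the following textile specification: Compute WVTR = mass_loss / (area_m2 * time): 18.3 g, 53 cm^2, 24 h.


Formula: WVTR = mass_loss / (area * time)
Step 1: Convert area: 53 cm^2 = 0.0053 m^2
Step 2: WVTR = 18.3 g / (0.0053 m^2 * 24 h)
Step 3: WVTR = 18.3 / 0.1272 = 143.9 g/m^2/h

143.9 g/m^2/h


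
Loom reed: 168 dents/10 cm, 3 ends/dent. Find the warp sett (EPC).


Formula: EPC = (dents per 10 cm * ends per dent) / 10
Step 1: Total ends per 10 cm = 168 * 3 = 504
Step 2: EPC = 504 / 10 = 50.4 ends/cm

50.4 ends/cm


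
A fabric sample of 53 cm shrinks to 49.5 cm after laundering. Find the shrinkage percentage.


Formula: Shrinkage% = ((L_before - L_after) / L_before) * 100
Step 1: Shrinkage = 53 - 49.5 = 3.5 cm
Step 2: Shrinkage% = (3.5 / 53) * 100
Step 3: Shrinkage% = 0.066038 * 100 = 6.6038% ≈ 6.6%

6.6%


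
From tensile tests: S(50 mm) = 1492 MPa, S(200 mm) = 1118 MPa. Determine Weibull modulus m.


Formula: m = ln(L1/L2) / ln(S2/S1)
Step 1: ln(L1/L2) = ln(50/200) = -1.38629
Step 2: S2/S1 = 1118/1492 = 0.74933
Step 3: ln(S2/S1) = ln(0.74933) = -0.28858
Step 4: m = -1.38629 / -0.28858 = 4.80

4.80 (Weibull m)


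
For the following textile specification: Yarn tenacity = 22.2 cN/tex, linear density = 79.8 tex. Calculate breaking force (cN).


Formula: Breaking force = Tenacity * Linear density
F = 22.2 cN/tex * 79.8 tex
F = 1771.56 cN

1771.56 cN


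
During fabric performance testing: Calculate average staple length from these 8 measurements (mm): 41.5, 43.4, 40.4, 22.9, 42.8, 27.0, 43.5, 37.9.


Formula: Mean = sum of lengths / count
Sum = 41.5 + 43.4 + 40.4 + 22.9 + 42.8 + 27.0 + 43.5 + 37.9
Sum = 299.4 mm
Mean = 299.4 / 8 = 37.43 mm

37.43 mm


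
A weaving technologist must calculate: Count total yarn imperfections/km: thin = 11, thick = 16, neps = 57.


Formula: Total = thin places + thick places + neps
Total = 11 + 16 + 57
Total = 84 imperfections/km

84 imperfections/km


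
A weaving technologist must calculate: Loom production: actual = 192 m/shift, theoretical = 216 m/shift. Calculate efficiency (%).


Formula: Efficiency% = (Actual output / Theoretical output) * 100
Efficiency% = (192 / 216) * 100
Efficiency% = 0.888889 * 100 = 88.8889% ≈ 88.9%

88.9%


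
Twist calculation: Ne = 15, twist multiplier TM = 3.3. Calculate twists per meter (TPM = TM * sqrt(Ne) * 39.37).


Formula: TPM = TM * sqrt(Ne) * 39.37
Step 1: sqrt(Ne) = sqrt(15) = 3.873
Step 2: TM * sqrt(Ne) = 3.3 * 3.873 = 12.7809
Step 3: TPM = 12.7809 * 39.37 = 503 twists/m

503 twists/m


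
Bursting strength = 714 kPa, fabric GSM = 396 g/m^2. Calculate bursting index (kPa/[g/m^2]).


Formula: Bursting Index = Bursting Strength / Fabric GSM
BI = 714 kPa / 396 g/m^2
BI = 1.803 kPa/(g/m^2)

1.803 kPa/(g/m^2)


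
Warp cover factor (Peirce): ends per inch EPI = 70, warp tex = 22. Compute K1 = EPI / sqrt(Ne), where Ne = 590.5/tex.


Formula: K1 = EPI / sqrt(Ne), with Ne = 590.5 / tex_warp
Step 1: Ne = 590.5 / 22 = 26.841
Step 2: sqrt(Ne) = sqrt(26.841) = 5.1808
Step 3: K1 = 70 / 5.1808 = 13.5

13.5


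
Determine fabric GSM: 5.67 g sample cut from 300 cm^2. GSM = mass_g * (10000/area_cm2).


Formula: GSM = mass_g / area_m2
Step 1: Convert area: 300 cm^2 = 300 / 10000 = 0.03 m^2
Step 2: GSM = 5.67 g / 0.03 m^2 = 189.0 g/m^2

189.0 g/m^2


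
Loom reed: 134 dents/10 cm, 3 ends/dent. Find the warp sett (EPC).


Formula: EPC = (dents per 10 cm * ends per dent) / 10
Step 1: Total ends per 10 cm = 134 * 3 = 402
Step 2: EPC = 402 / 10 = 40.2 ends/cm

40.2 ends/cm


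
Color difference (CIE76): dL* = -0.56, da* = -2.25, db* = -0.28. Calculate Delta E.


Formula: Delta E = sqrt(dL*^2 + da*^2 + db*^2)
Step 1: dL*^2 = (-0.56)^2 = 0.3136
Step 2: da*^2 = (-2.25)^2 = 5.0625
Step 3: db*^2 = (-0.28)^2 = 0.0784
Step 4: Sum = 0.3136 + 5.0625 + 0.0784 = 5.4545
Step 5: Delta E = sqrt(5.4545) = 2.34

2.34 Delta E


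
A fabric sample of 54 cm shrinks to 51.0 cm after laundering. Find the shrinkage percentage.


Formula: Shrinkage% = ((L_before - L_after) / L_before) * 100
Step 1: Shrinkage = 54 - 51.0 = 3.0 cm
Step 2: Shrinkage% = (3.0 / 54) * 100
Step 3: Shrinkage% = 0.055556 * 100 = 5.5556% ≈ 5.6%

5.6%


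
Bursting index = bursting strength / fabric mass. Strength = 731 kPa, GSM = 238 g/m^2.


Formula: Bursting Index = Bursting Strength / Fabric GSM
BI = 731 kPa / 238 g/m^2
BI = 3.071 kPa/(g/m^2)

3.071 kPa/(g/m^2)


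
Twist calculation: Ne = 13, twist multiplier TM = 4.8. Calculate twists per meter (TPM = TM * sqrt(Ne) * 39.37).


Formula: TPM = TM * sqrt(Ne) * 39.37
Step 1: sqrt(Ne) = sqrt(13) = 3.6056
Step 2: TM * sqrt(Ne) = 4.8 * 3.6056 = 17.3069
Step 3: TPM = 17.3069 * 39.37 = 681 twists/m

681 twists/m


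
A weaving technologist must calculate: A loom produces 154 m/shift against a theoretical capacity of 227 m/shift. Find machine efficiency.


Formula: Efficiency% = (Actual output / Theoretical output) * 100
Efficiency% = (154 / 227) * 100
Efficiency% = 0.678414 * 100 = 67.8414% ≈ 67.8%

67.8%


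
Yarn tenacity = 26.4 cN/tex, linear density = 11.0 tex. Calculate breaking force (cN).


Formula: Breaking force = Tenacity * Linear density
F = 26.4 cN/tex * 11.0 tex
F = 290.40 cN

290.40 cN


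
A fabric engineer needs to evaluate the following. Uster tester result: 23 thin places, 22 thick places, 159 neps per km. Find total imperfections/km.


Formula: Total = thin places + thick places + neps
Total = 23 + 22 + 159
Total = 204 imperfections/km

204 imperfections/km


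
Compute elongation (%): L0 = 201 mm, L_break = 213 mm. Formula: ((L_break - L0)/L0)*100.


Formula: Elongation (%) = ((L_break - L0) / L0) * 100
Step 1: Extension = 213 - 201 = 12 mm
Step 2: Elongation = (12 / 201) * 100
Step 3: Elongation = 0.059701 * 100 = 5.9701% ≈ 6.0%

6.0%


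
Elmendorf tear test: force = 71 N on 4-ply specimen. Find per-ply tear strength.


Formula: Per-ply strength = Total force / Number of plies
Per-ply = 71 N / 4
Per-ply = 17.75 N

17.75 N


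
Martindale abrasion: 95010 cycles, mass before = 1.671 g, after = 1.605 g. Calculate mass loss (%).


Formula: Mass loss% = ((m_before - m_after) / m_before) * 100
Step 1: Mass loss = 1.671 - 1.605 = 0.066 g
Step 2: Ratio = 0.066 / 1.671 = 0.0394973
Step 3: Mass loss% = 0.0394973 * 100 = 3.94973% ≈ 3.95%

3.95%


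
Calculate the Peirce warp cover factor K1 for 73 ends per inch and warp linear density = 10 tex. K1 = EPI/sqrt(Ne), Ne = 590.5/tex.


Formula: K1 = EPI / sqrt(Ne), with Ne = 590.5 / tex_warp
Step 1: Ne = 590.5 / 10 = 59.05
Step 2: sqrt(Ne) = sqrt(59.05) = 7.6844
Step 3: K1 = 73 / 7.6844 = 9.5

9.5


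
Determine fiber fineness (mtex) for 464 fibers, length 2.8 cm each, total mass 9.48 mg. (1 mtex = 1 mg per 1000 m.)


Formula: fineness (mtex) = mass (mg) / total length (km) = (mass_mg / total_length_m) * 1000
Step 1: Convert fiber length: 2.8 cm = 0.028 m
Step 2: Total fiber length = 464 * 0.028 = 12.992 m
Step 3: Linear density = 9.48 mg / 12.992 m = 0.7297 mg/m
Step 4: fineness = 0.7297 * 1000 = 729.7 mtex

729.7 mtex


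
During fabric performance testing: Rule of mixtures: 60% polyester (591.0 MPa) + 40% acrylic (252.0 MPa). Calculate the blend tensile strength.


Formula: Blend property = (fraction_A * property_A) + (fraction_B * property_B)
Step 1: Contribution A = 60/100 * 591.0 MPa = 354.6 MPa
Step 2: Contribution B = 40/100 * 252.0 MPa = 100.8 MPa
Step 3: Blend tensile strength = 354.6 + 100.8 = 455.4 MPa

455.4 MPa


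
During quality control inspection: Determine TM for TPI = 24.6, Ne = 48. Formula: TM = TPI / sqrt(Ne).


Formula: TM = TPI / sqrt(Ne)
Step 1: sqrt(Ne) = sqrt(48) = 6.9282
Step 2: TM = 24.6 / 6.9282 = 3.55

3.55 TM


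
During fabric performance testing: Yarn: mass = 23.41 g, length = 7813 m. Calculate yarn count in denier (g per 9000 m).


Formula: den = (mass_g / length_m) * 9000
Substituting: den = (23.41 / 7813) * 9000
Intermediate: 23.41 / 7813 = 0.00299629 g/m
den = 0.00299629 * 9000 = 27.0 denier

27.0 denier


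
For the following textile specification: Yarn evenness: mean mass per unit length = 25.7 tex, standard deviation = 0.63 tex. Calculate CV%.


Formula: CV% = (standard deviation / mean) * 100
Step 1: Ratio = 0.63 / 25.7 = 0.024514
Step 2: CV% = 0.024514 * 100 = 2.4514% ≈ 2.5%

2.5%


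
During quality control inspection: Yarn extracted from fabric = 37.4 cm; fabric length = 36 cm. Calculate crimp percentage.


Formula: Crimp% = ((L_yarn - L_fabric) / L_fabric) * 100
Step 1: Extension = 37.4 - 36 = 1.4 cm
Step 2: Crimp% = (1.4 / 36) * 100
Step 3: Crimp% = 0.038889 * 100 = 3.8889% ≈ 3.9%

3.9%


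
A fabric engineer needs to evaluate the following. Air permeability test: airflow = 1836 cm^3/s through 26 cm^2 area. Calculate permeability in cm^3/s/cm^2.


Formula: Air Permeability = Airflow / Test Area
AP = 1836 cm^3/s / 26 cm^2
AP = 70.6 cm^3/s/cm^2

70.6 cm^3/s/cm^2


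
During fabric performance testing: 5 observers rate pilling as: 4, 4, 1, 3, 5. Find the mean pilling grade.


Formula: Mean = sum / count
Sum = 4 + 4 + 1 + 3 + 5 = 17
Mean = 17 / 5 = 3.4

3.4


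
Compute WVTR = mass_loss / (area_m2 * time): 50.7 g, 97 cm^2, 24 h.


Formula: WVTR = mass_loss / (area * time)
Step 1: Convert area: 97 cm^2 = 0.0097 m^2
Step 2: WVTR = 50.7 g / (0.0097 m^2 * 24 h)
Step 3: WVTR = 50.7 / 0.2328 = 217.8 g/m^2/h

217.8 g/m^2/h


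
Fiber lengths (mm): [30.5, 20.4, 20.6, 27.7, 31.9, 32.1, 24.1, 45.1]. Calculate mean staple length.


Formula: Mean = sum of lengths / count
Sum = 30.5 + 20.4 + 20.6 + 27.7 + 31.9 + 32.1 + 24.1 + 45.1
Sum = 232.4 mm
Mean = 232.4 / 8 = 29.05 mm

29.05 mm


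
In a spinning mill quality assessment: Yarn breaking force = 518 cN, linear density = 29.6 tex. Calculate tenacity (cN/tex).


Formula: Tenacity = Breaking force / Linear density
Tenacity = 518 cN / 29.6 tex
Tenacity = 17.50 cN/tex

17.50 cN/tex


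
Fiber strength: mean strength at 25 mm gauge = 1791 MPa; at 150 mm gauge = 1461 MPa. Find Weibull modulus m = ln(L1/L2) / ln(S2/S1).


Formula: m = ln(L1/L2) / ln(S2/S1)
Step 1: ln(L1/L2) = ln(25/150) = -1.79176
Step 2: S2/S1 = 1461/1791 = 0.81575
Step 3: ln(S2/S1) = ln(0.81575) = -0.20365
Step 4: m = -1.79176 / -0.20365 = 8.80

8.80 (Weibull m)


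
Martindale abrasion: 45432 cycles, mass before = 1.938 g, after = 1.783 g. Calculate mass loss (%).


Formula: Mass loss% = ((m_before - m_after) / m_before) * 100
Step 1: Mass loss = 1.938 - 1.783 = 0.155 g
Step 2: Ratio = 0.155 / 1.938 = 0.0799794
Step 3: Mass loss% = 0.0799794 * 100 = 7.99794% ≈ 8.00%

8.00%


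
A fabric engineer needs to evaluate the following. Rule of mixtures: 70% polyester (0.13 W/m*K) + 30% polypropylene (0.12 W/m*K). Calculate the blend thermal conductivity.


Formula: Blend property = (fraction_A * property_A) + (fraction_B * property_B)
Step 1: Contribution A = 70/100 * 0.13 W/m*K = 0.091 W/m*K
Step 2: Contribution B = 30/100 * 0.12 W/m*K = 0.036 W/m*K
Step 3: Blend thermal conductivity = 0.091 + 0.036 = 0.127 W/m*K

0.127 W/m*K


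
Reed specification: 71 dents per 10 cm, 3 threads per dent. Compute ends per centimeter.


Formula: EPC = (dents per 10 cm * ends per dent) / 10
Step 1: Total ends per 10 cm = 71 * 3 = 213
Step 2: EPC = 213 / 10 = 21.3 ends/cm

21.3 ends/cm


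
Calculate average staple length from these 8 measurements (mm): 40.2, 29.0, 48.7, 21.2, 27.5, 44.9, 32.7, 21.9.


Formula: Mean = sum of lengths / count
Sum = 40.2 + 29.0 + 48.7 + 21.2 + 27.5 + 44.9 + 32.7 + 21.9
Sum = 266.1 mm
Mean = 266.1 / 8 = 33.26 mm

33.26 mm


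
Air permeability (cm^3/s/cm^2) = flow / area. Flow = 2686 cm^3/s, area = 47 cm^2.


Formula: Air Permeability = Airflow / Test Area
AP = 2686 cm^3/s / 47 cm^2
AP = 57.1 cm^3/s/cm^2

57.1 cm^3/s/cm^2


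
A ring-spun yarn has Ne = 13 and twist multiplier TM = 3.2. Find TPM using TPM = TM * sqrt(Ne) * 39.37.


Formula: TPM = TM * sqrt(Ne) * 39.37
Step 1: sqrt(Ne) = sqrt(13) = 3.6056
Step 2: TM * sqrt(Ne) = 3.2 * 3.6056 = 11.5379
Step 3: TPM = 11.5379 * 39.37 = 454 twists/m

454 twists/m


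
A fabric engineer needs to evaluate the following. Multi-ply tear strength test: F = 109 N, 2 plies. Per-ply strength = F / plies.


Formula: Per-ply strength = Total force / Number of plies
Per-ply = 109 N / 2
Per-ply = 54.5 N

54.5 N


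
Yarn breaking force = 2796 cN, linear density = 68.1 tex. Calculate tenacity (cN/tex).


Formula: Tenacity = Breaking force / Linear density
Tenacity = 2796 cN / 68.1 tex
Tenacity = 41.06 cN/tex

41.06 cN/tex


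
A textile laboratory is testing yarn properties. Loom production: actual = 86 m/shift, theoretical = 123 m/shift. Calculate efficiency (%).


Formula: Efficiency% = (Actual output / Theoretical output) * 100
Efficiency% = (86 / 123) * 100
Efficiency% = 0.699187 * 100 = 69.9187% ≈ 69.9%

69.9%


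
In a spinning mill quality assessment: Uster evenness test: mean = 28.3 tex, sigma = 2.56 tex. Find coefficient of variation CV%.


Formula: CV% = (standard deviation / mean) * 100
Step 1: Ratio = 2.56 / 28.3 = 0.090459
Step 2: CV% = 0.090459 * 100 = 9.0459% ≈ 9.0%

9.0%


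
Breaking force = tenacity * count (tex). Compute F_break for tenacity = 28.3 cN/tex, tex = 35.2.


Formula: Breaking force = Tenacity * Linear density
F = 28.3 cN/tex * 35.2 tex
F = 996.16 cN

996.16 cN


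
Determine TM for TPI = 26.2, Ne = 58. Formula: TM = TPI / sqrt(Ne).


Formula: TM = TPI / sqrt(Ne)
Step 1: sqrt(Ne) = sqrt(58) = 7.6158
Step 2: TM = 26.2 / 7.6158 = 3.44

3.44 TM


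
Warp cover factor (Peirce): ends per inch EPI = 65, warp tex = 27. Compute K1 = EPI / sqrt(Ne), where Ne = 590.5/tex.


Formula: K1 = EPI / sqrt(Ne), with Ne = 590.5 / tex_warp
Step 1: Ne = 590.5 / 27 = 21.87
Step 2: sqrt(Ne) = sqrt(21.87) = 4.6765
Step 3: K1 = 65 / 4.6765 = 13.9

13.9
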